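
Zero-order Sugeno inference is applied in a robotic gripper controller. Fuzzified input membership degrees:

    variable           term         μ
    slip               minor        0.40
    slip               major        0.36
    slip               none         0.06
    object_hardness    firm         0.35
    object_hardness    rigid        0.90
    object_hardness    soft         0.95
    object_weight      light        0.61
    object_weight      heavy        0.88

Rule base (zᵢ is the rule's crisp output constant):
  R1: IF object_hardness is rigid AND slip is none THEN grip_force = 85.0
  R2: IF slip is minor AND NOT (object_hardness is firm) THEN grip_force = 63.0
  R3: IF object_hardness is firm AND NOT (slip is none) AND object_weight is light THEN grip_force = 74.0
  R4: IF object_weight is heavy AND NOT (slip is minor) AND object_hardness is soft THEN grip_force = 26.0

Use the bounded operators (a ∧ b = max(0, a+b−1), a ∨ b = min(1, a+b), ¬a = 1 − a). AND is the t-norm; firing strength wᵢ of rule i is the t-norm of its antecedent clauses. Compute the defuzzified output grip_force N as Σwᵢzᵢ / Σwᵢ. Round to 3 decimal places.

29.854

R1 (z=85.0): rigid=0.90, none=0.06; AND[max(0, a+b−1)] → w = 0.00
R2 (z=63.0): minor=0.40, ¬firm=1−0.35=0.65; AND[max(0, a+b−1)] → w = 0.05
R3 (z=74.0): firm=0.35, ¬none=1−0.06=0.94, light=0.61; AND[max(0, a+b−1)] → w = 0.00
R4 (z=26.0): heavy=0.88, ¬minor=1−0.40=0.60, soft=0.95; AND[max(0, a+b−1)] → w = 0.43
Weighted average = (0.00·85.0 + 0.05·63.0 + 0.00·74.0 + 0.43·26.0) / (0.00 + 0.05 + 0.00 + 0.43)
  = 14.3300 / 0.4800 = 29.854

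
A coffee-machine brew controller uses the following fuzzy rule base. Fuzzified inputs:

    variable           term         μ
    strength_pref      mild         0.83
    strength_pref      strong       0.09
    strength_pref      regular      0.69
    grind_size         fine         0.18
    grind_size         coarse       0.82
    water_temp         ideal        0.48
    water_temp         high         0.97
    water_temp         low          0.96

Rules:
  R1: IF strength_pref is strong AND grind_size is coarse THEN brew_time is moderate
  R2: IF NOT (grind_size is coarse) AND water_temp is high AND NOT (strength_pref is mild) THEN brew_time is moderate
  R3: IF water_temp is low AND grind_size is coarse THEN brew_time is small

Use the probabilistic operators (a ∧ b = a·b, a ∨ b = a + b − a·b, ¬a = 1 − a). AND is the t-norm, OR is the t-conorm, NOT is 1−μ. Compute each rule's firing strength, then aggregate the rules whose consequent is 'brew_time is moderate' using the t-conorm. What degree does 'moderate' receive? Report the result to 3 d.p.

0.101

R1: strong=0.09, coarse=0.82; AND[a·b] → w = 0.0738
R2: ¬coarse=1−0.82=0.18, high=0.97, ¬mild=1−0.83=0.17; AND[a·b] → w = 0.0297
R3: low=0.96, coarse=0.82; AND[a·b] → w = 0.7872
Rules with consequent 'moderate': {R1, R2} → strengths 0.0738, 0.0297
Aggregate via t-conorm [a + b − a·b]: 0.1013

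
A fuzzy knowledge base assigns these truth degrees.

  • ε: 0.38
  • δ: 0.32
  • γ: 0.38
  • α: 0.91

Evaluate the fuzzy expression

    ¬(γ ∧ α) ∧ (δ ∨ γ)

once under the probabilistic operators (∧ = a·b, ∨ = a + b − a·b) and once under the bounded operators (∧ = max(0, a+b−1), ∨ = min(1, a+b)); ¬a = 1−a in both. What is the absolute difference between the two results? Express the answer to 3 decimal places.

0.032

Under probabilistic:
  γ ∧ α = a·b on (0.3800, 0.9100) = 0.3458
  ¬(γ ∧ α) = 1 − 0.3458 = 0.6542
  δ ∨ γ = a + b − a·b on (0.3200, 0.3800) = 0.5784
  ¬(γ ∧ α) ∧ (δ ∨ γ) = a·b on (0.6542, 0.5784) = 0.3784
  → value = 0.3784
Under bounded:
  γ ∧ α = max(0, a+b−1) on (0.38, 0.91) = 0.29
  ¬(γ ∧ α) = 1 − 0.29 = 0.71
  δ ∨ γ = min(1, a+b) on (0.32, 0.38) = 0.70
  ¬(γ ∧ α) ∧ (δ ∨ γ) = max(0, a+b−1) on (0.71, 0.70) = 0.41
  → value = 0.4100
|0.3784 − 0.4100| = 0.032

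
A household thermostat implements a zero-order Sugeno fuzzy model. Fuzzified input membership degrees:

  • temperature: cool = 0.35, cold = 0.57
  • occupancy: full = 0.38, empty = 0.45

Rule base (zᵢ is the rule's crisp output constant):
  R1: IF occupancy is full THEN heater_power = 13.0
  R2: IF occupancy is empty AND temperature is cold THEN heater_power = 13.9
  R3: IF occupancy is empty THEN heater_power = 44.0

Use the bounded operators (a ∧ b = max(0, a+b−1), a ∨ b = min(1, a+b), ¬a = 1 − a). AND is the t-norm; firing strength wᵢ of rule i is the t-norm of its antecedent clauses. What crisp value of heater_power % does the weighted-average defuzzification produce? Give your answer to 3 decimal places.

29.433

R1 (z=13.0): full=0.38 → w = 0.38
R2 (z=13.9): empty=0.45, cold=0.57; AND[max(0, a+b−1)] → w = 0.02
R3 (z=44.0): empty=0.45 → w = 0.45
Weighted average = (0.38·13.0 + 0.02·13.9 + 0.45·44.0) / (0.38 + 0.02 + 0.45)
  = 25.0180 / 0.8500 = 29.433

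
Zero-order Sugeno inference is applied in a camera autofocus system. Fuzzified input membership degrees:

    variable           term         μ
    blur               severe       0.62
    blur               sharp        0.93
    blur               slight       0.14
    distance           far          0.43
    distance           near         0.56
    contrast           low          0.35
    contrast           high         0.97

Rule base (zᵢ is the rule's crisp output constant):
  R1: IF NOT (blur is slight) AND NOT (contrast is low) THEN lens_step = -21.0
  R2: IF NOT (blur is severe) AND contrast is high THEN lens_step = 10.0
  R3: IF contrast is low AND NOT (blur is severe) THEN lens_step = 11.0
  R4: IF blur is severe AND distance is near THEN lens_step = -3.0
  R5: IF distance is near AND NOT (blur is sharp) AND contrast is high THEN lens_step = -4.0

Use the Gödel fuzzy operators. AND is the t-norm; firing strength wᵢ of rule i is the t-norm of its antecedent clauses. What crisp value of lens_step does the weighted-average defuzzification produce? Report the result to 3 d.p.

R1 (z=-21.0): ¬slight=1−0.14=0.86, ¬low=1−0.35=0.65; AND[min(a, b)] → w = 0.65
R2 (z=10.0): ¬severe=1−0.62=0.38, high=0.97; AND[min(a, b)] → w = 0.38
R3 (z=11.0): low=0.35, ¬severe=1−0.62=0.38; AND[min(a, b)] → w = 0.35
R4 (z=-3.0): severe=0.62, near=0.56; AND[min(a, b)] → w = 0.56
R5 (z=-4.0): near=0.56, ¬sharp=1−0.93=0.07, high=0.97; AND[min(a, b)] → w = 0.07
Weighted average = (0.65·-21.0 + 0.38·10.0 + 0.35·11.0 + 0.56·-3.0 + 0.07·-4.0) / (0.65 + 0.38 + 0.35 + 0.56 + 0.07)
  = -7.9600 / 2.0100 = -3.960

-3.960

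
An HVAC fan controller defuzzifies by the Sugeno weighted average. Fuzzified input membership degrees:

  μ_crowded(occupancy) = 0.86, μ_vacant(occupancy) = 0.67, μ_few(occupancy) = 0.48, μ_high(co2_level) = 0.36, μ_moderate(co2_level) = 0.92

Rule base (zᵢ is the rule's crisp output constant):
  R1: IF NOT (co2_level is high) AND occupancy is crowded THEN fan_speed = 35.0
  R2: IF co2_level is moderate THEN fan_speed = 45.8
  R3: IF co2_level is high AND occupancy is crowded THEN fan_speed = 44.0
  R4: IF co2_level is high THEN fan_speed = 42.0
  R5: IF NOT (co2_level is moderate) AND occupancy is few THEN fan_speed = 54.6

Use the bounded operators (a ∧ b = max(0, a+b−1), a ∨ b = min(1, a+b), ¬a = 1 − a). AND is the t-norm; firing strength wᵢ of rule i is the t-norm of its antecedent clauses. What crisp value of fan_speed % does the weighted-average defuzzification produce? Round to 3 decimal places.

42.218

R1 (z=35.0): ¬high=1−0.36=0.64, crowded=0.86; AND[max(0, a+b−1)] → w = 0.50
R2 (z=45.8): moderate=0.92 → w = 0.92
R3 (z=44.0): high=0.36, crowded=0.86; AND[max(0, a+b−1)] → w = 0.22
R4 (z=42.0): high=0.36 → w = 0.36
R5 (z=54.6): ¬moderate=1−0.92=0.08, few=0.48; AND[max(0, a+b−1)] → w = 0.00
Weighted average = (0.50·35.0 + 0.92·45.8 + 0.22·44.0 + 0.36·42.0 + 0.00·54.6) / (0.50 + 0.92 + 0.22 + 0.36 + 0.00)
  = 84.4360 / 2.0000 = 42.218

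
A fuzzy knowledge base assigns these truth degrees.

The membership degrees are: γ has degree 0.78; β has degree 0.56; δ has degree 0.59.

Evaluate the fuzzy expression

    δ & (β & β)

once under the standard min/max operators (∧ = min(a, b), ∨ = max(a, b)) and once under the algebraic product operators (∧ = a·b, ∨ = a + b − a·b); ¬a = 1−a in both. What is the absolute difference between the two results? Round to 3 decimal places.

Under standard min/max:
  β & β = min(a, b) on (0.56, 0.56) = 0.56
  δ & (β & β) = min(a, b) on (0.59, 0.56) = 0.56
  → value = 0.5600
Under algebraic product:
  β & β = a·b on (0.5600, 0.5600) = 0.3136
  δ & (β & β) = a·b on (0.5900, 0.3136) = 0.1850
  → value = 0.1850
|0.5600 − 0.1850| = 0.375

0.375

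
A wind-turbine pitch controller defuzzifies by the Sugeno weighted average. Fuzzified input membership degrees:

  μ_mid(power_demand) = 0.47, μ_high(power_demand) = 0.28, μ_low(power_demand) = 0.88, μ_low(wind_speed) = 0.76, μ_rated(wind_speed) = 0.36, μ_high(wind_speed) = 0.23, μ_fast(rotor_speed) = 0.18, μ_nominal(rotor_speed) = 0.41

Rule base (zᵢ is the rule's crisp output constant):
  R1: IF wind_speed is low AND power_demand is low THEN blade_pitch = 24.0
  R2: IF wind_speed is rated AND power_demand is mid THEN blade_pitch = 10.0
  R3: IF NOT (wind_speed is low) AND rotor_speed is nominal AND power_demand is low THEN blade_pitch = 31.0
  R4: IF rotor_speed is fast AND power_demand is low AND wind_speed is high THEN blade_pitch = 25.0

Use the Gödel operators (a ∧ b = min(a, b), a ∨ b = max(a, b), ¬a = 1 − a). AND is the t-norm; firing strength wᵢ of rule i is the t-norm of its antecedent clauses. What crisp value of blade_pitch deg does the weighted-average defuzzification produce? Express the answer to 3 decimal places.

21.935

R1 (z=24.0): low=0.76, low=0.88; AND[min(a, b)] → w = 0.76
R2 (z=10.0): rated=0.36, mid=0.47; AND[min(a, b)] → w = 0.36
R3 (z=31.0): ¬low=1−0.76=0.24, nominal=0.41, low=0.88; AND[min(a, b)] → w = 0.24
R4 (z=25.0): fast=0.18, low=0.88, high=0.23; AND[min(a, b)] → w = 0.18
Weighted average = (0.76·24.0 + 0.36·10.0 + 0.24·31.0 + 0.18·25.0) / (0.76 + 0.36 + 0.24 + 0.18)
  = 33.7800 / 1.5400 = 21.935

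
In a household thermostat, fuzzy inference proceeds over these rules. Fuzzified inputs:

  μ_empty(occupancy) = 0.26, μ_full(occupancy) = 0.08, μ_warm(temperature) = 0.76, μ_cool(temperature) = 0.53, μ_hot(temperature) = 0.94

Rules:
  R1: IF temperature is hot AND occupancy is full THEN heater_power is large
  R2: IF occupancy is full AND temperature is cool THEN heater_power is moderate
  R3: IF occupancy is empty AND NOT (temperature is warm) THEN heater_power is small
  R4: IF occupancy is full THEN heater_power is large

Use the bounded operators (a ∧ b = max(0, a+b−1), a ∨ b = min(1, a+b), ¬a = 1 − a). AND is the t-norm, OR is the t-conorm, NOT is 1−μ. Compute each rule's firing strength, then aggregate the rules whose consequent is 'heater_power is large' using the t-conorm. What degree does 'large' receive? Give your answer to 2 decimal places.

R1: hot=0.94, full=0.08; AND[max(0, a+b−1)] → w = 0.02
R2: full=0.08, cool=0.53; AND[max(0, a+b−1)] → w = 0.00
R3: empty=0.26, ¬warm=1−0.76=0.24; AND[max(0, a+b−1)] → w = 0.00
R4: full=0.08 → w = 0.08
Rules with consequent 'large': {R1, R4} → strengths 0.02, 0.08
Aggregate via t-conorm [min(1, a+b)]: 0.10

0.10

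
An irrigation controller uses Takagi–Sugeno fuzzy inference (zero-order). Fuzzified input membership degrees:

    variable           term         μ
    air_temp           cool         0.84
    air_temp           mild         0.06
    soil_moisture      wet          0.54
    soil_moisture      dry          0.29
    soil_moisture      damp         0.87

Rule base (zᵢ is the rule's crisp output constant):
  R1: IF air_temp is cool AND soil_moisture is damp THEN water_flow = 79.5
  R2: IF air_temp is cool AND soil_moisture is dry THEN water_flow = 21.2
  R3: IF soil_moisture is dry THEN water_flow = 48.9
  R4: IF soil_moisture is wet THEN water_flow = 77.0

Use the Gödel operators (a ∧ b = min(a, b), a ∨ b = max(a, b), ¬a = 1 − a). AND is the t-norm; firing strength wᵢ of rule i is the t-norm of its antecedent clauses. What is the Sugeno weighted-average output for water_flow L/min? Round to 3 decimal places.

R1 (z=79.5): cool=0.84, damp=0.87; AND[min(a, b)] → w = 0.84
R2 (z=21.2): cool=0.84, dry=0.29; AND[min(a, b)] → w = 0.29
R3 (z=48.9): dry=0.29 → w = 0.29
R4 (z=77.0): wet=0.54 → w = 0.54
Weighted average = (0.84·79.5 + 0.29·21.2 + 0.29·48.9 + 0.54·77.0) / (0.84 + 0.29 + 0.29 + 0.54)
  = 128.6890 / 1.9600 = 65.658

65.658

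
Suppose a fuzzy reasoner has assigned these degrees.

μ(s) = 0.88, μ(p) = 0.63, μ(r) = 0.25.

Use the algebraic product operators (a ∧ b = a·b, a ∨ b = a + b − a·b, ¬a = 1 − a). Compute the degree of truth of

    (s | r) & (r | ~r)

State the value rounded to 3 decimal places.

s | r = a + b − a·b on (0.8800, 0.2500) = 0.9100
~r = 1 − 0.2500 = 0.7500
r | ~r = a + b − a·b on (0.2500, 0.7500) = 0.8125
(s | r) & (r | ~r) = a·b on (0.9100, 0.8125) = 0.7394

0.739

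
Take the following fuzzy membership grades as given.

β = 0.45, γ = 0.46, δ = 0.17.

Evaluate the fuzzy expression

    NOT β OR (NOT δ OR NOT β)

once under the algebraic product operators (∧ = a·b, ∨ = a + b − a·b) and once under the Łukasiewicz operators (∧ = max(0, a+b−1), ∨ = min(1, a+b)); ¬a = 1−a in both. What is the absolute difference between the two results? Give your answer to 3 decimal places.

Under algebraic product:
  NOT β = 1 − 0.4500 = 0.5500
  NOT δ = 1 − 0.1700 = 0.8300
  NOT β = 1 − 0.4500 = 0.5500
  NOT δ OR NOT β = a + b − a·b on (0.8300, 0.5500) = 0.9235
  NOT β OR (NOT δ OR NOT β) = a + b − a·b on (0.5500, 0.9235) = 0.9656
  → value = 0.9656
Under Łukasiewicz:
  NOT β = 1 − 0.45 = 0.55
  NOT δ = 1 − 0.17 = 0.83
  NOT β = 1 − 0.45 = 0.55
  NOT δ OR NOT β = min(1, a+b) on (0.83, 0.55) = 1.00
  NOT β OR (NOT δ OR NOT β) = min(1, a+b) on (0.55, 1.00) = 1.00
  → value = 1.0000
|0.9656 − 1.0000| = 0.034

0.034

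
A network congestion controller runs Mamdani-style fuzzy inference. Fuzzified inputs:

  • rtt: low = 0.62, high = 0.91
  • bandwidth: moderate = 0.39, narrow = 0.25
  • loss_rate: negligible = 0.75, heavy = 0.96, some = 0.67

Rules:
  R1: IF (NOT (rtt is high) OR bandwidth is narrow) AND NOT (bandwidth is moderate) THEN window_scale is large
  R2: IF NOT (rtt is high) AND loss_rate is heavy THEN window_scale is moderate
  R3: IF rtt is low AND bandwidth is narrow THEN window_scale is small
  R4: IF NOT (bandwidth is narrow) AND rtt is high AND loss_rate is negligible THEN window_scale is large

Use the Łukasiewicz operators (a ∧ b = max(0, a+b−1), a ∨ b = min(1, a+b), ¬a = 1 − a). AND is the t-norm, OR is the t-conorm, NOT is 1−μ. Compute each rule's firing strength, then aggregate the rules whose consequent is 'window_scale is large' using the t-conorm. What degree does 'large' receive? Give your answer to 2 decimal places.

R1: (¬high=1−0.91=0.09 OR narrow=0.25) = 0.34; AND[max(0, a+b−1)] with ¬moderate=1−0.39=0.61 → w = 0.00
R2: ¬high=1−0.91=0.09, heavy=0.96; AND[max(0, a+b−1)] → w = 0.05
R3: low=0.62, narrow=0.25; AND[max(0, a+b−1)] → w = 0.00
R4: ¬narrow=1−0.25=0.75, high=0.91, negligible=0.75; AND[max(0, a+b−1)] → w = 0.41
Rules with consequent 'large': {R1, R4} → strengths 0.00, 0.41
Aggregate via t-conorm [min(1, a+b)]: 0.41

0.41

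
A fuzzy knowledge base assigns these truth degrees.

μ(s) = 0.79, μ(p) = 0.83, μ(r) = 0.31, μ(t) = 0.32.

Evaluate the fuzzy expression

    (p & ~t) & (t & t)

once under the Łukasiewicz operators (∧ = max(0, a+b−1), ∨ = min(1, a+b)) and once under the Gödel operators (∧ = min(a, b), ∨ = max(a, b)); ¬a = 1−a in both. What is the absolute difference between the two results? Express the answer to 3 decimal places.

Under Łukasiewicz:
  ~t = 1 − 0.32 = 0.68
  p & ~t = max(0, a+b−1) on (0.83, 0.68) = 0.51
  t & t = max(0, a+b−1) on (0.32, 0.32) = 0.00
  (p & ~t) & (t & t) = max(0, a+b−1) on (0.51, 0.00) = 0.00
  → value = 0.0000
Under Gödel:
  ~t = 1 − 0.32 = 0.68
  p & ~t = min(a, b) on (0.83, 0.68) = 0.68
  t & t = min(a, b) on (0.32, 0.32) = 0.32
  (p & ~t) & (t & t) = min(a, b) on (0.68, 0.32) = 0.32
  → value = 0.3200
|0.0000 − 0.3200| = 0.320

0.320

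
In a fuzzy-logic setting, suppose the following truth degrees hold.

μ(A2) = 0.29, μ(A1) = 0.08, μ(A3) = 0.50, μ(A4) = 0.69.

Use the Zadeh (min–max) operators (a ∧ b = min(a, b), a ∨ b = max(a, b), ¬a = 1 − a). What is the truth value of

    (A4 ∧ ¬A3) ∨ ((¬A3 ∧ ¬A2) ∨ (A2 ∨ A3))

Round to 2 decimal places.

0.50

¬A3 = 1 − 0.50 = 0.50
A4 ∧ ¬A3 = min(a, b) on (0.69, 0.50) = 0.50
¬A3 = 1 − 0.50 = 0.50
¬A2 = 1 − 0.29 = 0.71
¬A3 ∧ ¬A2 = min(a, b) on (0.50, 0.71) = 0.50
A2 ∨ A3 = max(a, b) on (0.29, 0.50) = 0.50
(¬A3 ∧ ¬A2) ∨ (A2 ∨ A3) = max(a, b) on (0.50, 0.50) = 0.50
(A4 ∧ ¬A3) ∨ ((¬A3 ∧ ¬A2) ∨ (A2 ∨ A3)) = max(a, b) on (0.50, 0.50) = 0.50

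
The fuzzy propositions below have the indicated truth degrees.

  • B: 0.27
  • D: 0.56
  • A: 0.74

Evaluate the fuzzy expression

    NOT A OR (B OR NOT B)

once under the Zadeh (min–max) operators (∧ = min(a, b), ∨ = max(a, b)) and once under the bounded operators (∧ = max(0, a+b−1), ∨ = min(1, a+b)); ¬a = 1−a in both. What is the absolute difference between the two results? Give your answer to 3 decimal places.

0.270

Under Zadeh (min–max):
  NOT A = 1 − 0.74 = 0.26
  NOT B = 1 − 0.27 = 0.73
  B OR NOT B = max(a, b) on (0.27, 0.73) = 0.73
  NOT A OR (B OR NOT B) = max(a, b) on (0.26, 0.73) = 0.73
  → value = 0.7300
Under bounded:
  NOT A = 1 − 0.74 = 0.26
  NOT B = 1 − 0.27 = 0.73
  B OR NOT B = min(1, a+b) on (0.27, 0.73) = 1.00
  NOT A OR (B OR NOT B) = min(1, a+b) on (0.26, 1.00) = 1.00
  → value = 1.0000
|0.7300 − 1.0000| = 0.270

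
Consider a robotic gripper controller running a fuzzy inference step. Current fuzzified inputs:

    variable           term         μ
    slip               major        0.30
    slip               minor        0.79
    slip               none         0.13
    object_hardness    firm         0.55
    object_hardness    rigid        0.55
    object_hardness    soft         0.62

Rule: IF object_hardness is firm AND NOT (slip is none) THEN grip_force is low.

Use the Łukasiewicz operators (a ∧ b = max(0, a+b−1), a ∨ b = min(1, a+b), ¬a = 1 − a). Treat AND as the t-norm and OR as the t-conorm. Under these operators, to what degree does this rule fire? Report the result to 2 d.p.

0.42

firing strength: firm=0.55, ¬none=1−0.13=0.87; AND[max(0, a+b−1)] → w = 0.42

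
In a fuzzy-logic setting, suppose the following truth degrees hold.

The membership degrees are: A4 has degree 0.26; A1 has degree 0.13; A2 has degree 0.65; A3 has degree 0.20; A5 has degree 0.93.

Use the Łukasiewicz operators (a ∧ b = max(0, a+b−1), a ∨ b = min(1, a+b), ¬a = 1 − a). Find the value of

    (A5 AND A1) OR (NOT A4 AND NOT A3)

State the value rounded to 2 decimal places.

0.60

A5 AND A1 = max(0, a+b−1) on (0.93, 0.13) = 0.06
NOT A4 = 1 − 0.26 = 0.74
NOT A3 = 1 − 0.20 = 0.80
NOT A4 AND NOT A3 = max(0, a+b−1) on (0.74, 0.80) = 0.54
(A5 AND A1) OR (NOT A4 AND NOT A3) = min(1, a+b) on (0.06, 0.54) = 0.60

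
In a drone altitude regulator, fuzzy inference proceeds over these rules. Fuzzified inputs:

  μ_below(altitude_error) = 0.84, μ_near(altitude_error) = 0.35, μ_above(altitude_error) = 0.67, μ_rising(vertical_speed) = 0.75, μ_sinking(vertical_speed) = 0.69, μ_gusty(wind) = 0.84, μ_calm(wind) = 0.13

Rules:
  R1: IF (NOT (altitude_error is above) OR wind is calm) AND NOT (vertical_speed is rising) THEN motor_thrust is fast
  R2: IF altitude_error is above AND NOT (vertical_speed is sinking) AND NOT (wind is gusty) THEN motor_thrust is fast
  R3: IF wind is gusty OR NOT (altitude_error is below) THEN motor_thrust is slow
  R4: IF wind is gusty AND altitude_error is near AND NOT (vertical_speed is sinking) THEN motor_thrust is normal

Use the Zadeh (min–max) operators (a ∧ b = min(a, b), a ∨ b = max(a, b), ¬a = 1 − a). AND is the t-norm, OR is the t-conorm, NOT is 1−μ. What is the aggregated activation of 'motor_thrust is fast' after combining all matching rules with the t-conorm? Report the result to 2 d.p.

0.25

R1: (¬above=1−0.67=0.33 OR calm=0.13) = 0.33; AND[min(a, b)] with ¬rising=1−0.75=0.25 → w = 0.25
R2: above=0.67, ¬sinking=1−0.69=0.31, ¬gusty=1−0.84=0.16; AND[min(a, b)] → w = 0.16
R3: gusty=0.84, ¬below=1−0.84=0.16; OR[max(a, b)] → w = 0.84
R4: gusty=0.84, near=0.35, ¬sinking=1−0.69=0.31; AND[min(a, b)] → w = 0.31
Rules with consequent 'fast': {R1, R2} → strengths 0.25, 0.16
Aggregate via t-conorm [max(a, b)]: 0.25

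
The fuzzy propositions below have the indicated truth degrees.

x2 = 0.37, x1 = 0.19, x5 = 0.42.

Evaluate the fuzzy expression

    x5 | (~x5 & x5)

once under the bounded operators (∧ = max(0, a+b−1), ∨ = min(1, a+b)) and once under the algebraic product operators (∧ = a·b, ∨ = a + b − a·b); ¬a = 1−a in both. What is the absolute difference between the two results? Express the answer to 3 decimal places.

0.141

Under bounded:
  ~x5 = 1 − 0.42 = 0.58
  ~x5 & x5 = max(0, a+b−1) on (0.58, 0.42) = 0.00
  x5 | (~x5 & x5) = min(1, a+b) on (0.42, 0.00) = 0.42
  → value = 0.4200
Under algebraic product:
  ~x5 = 1 − 0.4200 = 0.5800
  ~x5 & x5 = a·b on (0.5800, 0.4200) = 0.2436
  x5 | (~x5 & x5) = a + b − a·b on (0.4200, 0.2436) = 0.5613
  → value = 0.5613
|0.4200 − 0.5613| = 0.141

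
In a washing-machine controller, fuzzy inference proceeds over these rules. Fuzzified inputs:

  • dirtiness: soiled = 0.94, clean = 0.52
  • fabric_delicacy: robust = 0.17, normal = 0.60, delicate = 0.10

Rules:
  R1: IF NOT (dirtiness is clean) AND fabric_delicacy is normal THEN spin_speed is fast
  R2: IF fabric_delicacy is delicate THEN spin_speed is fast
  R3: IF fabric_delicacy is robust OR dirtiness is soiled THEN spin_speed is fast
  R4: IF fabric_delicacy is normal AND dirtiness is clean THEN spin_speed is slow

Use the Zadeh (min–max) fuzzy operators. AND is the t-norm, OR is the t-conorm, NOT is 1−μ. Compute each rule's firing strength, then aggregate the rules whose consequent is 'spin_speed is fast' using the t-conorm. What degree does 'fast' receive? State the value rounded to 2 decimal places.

R1: ¬clean=1−0.52=0.48, normal=0.60; AND[min(a, b)] → w = 0.48
R2: delicate=0.10 → w = 0.10
R3: robust=0.17, soiled=0.94; OR[max(a, b)] → w = 0.94
R4: normal=0.60, clean=0.52; AND[min(a, b)] → w = 0.52
Rules with consequent 'fast': {R1, R2, R3} → strengths 0.48, 0.10, 0.94
Aggregate via t-conorm [max(a, b)]: 0.94

0.94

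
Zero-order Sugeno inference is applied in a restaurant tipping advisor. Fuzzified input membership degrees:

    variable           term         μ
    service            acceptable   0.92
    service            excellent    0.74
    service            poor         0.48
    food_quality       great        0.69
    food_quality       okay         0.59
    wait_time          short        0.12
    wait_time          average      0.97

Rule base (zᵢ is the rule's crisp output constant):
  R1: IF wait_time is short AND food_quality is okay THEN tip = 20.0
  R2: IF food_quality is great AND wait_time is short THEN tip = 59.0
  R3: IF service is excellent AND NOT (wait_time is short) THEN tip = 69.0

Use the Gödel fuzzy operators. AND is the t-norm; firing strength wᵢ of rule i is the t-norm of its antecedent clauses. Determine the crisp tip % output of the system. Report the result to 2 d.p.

R1 (z=20.0): short=0.12, okay=0.59; AND[min(a, b)] → w = 0.12
R2 (z=59.0): great=0.69, short=0.12; AND[min(a, b)] → w = 0.12
R3 (z=69.0): excellent=0.74, ¬short=1−0.12=0.88; AND[min(a, b)] → w = 0.74
Weighted average = (0.12·20.0 + 0.12·59.0 + 0.74·69.0) / (0.12 + 0.12 + 0.74)
  = 60.5400 / 0.9800 = 61.78

61.78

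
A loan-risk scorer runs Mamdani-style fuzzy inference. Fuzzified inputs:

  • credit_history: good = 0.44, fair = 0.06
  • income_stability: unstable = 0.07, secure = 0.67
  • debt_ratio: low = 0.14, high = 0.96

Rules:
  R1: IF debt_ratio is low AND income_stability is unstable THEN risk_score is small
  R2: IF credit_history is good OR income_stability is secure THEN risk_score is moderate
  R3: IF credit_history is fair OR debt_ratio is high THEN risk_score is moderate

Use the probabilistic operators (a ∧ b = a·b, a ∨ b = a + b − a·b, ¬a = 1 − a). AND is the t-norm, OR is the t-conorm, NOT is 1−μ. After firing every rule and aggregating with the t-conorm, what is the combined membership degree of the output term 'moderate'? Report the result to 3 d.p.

R1: low=0.14, unstable=0.07; AND[a·b] → w = 0.0098
R2: good=0.44, secure=0.67; OR[a + b − a·b] → w = 0.8152
R3: fair=0.06, high=0.96; OR[a + b − a·b] → w = 0.9624
Rules with consequent 'moderate': {R2, R3} → strengths 0.8152, 0.9624
Aggregate via t-conorm [a + b − a·b]: 0.9931

0.993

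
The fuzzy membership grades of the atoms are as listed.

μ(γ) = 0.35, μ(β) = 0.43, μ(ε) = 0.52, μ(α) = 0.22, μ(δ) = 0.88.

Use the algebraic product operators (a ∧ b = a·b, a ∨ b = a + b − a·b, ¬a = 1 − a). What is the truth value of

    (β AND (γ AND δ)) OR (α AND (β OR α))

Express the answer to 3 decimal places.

0.238

γ AND δ = a·b on (0.3500, 0.8800) = 0.3080
β AND (γ AND δ) = a·b on (0.4300, 0.3080) = 0.1324
β OR α = a + b − a·b on (0.4300, 0.2200) = 0.5554
α AND (β OR α) = a·b on (0.2200, 0.5554) = 0.1222
(β AND (γ AND δ)) OR (α AND (β OR α)) = a + b − a·b on (0.1324, 0.1222) = 0.2384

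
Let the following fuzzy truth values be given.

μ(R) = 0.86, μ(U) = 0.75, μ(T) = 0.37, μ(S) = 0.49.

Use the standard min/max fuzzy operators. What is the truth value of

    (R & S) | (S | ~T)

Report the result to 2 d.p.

R & S = min(a, b) on (0.86, 0.49) = 0.49
~T = 1 − 0.37 = 0.63
S | ~T = max(a, b) on (0.49, 0.63) = 0.63
(R & S) | (S | ~T) = max(a, b) on (0.49, 0.63) = 0.63

0.63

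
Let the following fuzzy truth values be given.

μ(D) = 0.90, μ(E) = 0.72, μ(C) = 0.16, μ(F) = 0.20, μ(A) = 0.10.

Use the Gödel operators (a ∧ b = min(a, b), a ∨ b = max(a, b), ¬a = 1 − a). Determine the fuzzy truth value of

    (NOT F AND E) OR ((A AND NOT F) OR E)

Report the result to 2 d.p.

NOT F = 1 − 0.20 = 0.80
NOT F AND E = min(a, b) on (0.80, 0.72) = 0.72
NOT F = 1 − 0.20 = 0.80
A AND NOT F = min(a, b) on (0.10, 0.80) = 0.10
(A AND NOT F) OR E = max(a, b) on (0.10, 0.72) = 0.72
(NOT F AND E) OR ((A AND NOT F) OR E) = max(a, b) on (0.72, 0.72) = 0.72

0.72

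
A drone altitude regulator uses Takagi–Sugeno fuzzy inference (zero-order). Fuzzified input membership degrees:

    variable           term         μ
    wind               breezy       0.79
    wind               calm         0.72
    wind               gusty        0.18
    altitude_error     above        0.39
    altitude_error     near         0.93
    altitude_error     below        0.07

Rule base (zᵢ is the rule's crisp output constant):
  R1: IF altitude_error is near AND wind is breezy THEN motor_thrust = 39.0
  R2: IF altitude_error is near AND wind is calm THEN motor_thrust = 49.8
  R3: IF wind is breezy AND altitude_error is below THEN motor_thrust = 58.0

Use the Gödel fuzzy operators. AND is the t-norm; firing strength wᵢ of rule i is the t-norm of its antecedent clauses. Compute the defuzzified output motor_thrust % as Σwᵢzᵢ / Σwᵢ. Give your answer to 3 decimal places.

R1 (z=39.0): near=0.93, breezy=0.79; AND[min(a, b)] → w = 0.79
R2 (z=49.8): near=0.93, calm=0.72; AND[min(a, b)] → w = 0.72
R3 (z=58.0): breezy=0.79, below=0.07; AND[min(a, b)] → w = 0.07
Weighted average = (0.79·39.0 + 0.72·49.8 + 0.07·58.0) / (0.79 + 0.72 + 0.07)
  = 70.7260 / 1.5800 = 44.763

44.763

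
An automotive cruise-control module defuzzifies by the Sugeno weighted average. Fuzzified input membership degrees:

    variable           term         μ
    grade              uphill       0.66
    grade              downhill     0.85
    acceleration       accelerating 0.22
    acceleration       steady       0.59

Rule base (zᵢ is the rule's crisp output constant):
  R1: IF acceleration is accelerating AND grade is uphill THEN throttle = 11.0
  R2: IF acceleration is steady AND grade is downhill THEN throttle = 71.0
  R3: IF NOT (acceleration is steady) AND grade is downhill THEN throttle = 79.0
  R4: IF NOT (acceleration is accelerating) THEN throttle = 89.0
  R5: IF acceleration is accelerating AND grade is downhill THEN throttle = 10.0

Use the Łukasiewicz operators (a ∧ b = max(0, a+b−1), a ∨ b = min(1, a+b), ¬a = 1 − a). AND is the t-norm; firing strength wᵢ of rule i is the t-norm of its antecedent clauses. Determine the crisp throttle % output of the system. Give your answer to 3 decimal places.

R1 (z=11.0): accelerating=0.22, uphill=0.66; AND[max(0, a+b−1)] → w = 0.00
R2 (z=71.0): steady=0.59, downhill=0.85; AND[max(0, a+b−1)] → w = 0.44
R3 (z=79.0): ¬steady=1−0.59=0.41, downhill=0.85; AND[max(0, a+b−1)] → w = 0.26
R4 (z=89.0): ¬accelerating=1−0.22=0.78 → w = 0.78
R5 (z=10.0): accelerating=0.22, downhill=0.85; AND[max(0, a+b−1)] → w = 0.07
Weighted average = (0.00·11.0 + 0.44·71.0 + 0.26·79.0 + 0.78·89.0 + 0.07·10.0) / (0.00 + 0.44 + 0.26 + 0.78 + 0.07)
  = 121.9000 / 1.5500 = 78.645

78.645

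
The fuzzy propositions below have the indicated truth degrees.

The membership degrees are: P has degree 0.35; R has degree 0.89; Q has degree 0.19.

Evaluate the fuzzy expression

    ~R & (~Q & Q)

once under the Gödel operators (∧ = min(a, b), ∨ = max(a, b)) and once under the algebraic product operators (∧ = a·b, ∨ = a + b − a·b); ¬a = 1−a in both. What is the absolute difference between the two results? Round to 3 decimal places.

Under Gödel:
  ~R = 1 − 0.89 = 0.11
  ~Q = 1 − 0.19 = 0.81
  ~Q & Q = min(a, b) on (0.81, 0.19) = 0.19
  ~R & (~Q & Q) = min(a, b) on (0.11, 0.19) = 0.11
  → value = 0.1100
Under algebraic product:
  ~R = 1 − 0.8900 = 0.1100
  ~Q = 1 − 0.1900 = 0.8100
  ~Q & Q = a·b on (0.8100, 0.1900) = 0.1539
  ~R & (~Q & Q) = a·b on (0.1100, 0.1539) = 0.0169
  → value = 0.0169
|0.1100 − 0.0169| = 0.093

0.093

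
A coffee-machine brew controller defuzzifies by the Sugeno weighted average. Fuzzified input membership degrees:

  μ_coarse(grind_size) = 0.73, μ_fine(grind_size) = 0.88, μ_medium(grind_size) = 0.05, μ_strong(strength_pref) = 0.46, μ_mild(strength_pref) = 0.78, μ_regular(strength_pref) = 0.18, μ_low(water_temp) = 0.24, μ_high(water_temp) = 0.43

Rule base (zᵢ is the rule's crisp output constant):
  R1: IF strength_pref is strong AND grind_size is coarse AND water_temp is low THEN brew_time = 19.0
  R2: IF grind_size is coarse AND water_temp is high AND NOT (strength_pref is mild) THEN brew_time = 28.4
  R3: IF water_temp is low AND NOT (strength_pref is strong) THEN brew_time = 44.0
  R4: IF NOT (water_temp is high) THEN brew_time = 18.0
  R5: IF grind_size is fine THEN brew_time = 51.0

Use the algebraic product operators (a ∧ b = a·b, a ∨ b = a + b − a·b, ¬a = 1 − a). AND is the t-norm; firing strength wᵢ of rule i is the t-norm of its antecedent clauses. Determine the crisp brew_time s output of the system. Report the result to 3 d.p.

37.204

R1 (z=19.0): strong=0.46, coarse=0.73, low=0.24; AND[a·b] → w = 0.0806
R2 (z=28.4): coarse=0.73, high=0.43, ¬mild=1−0.78=0.22; AND[a·b] → w = 0.0691
R3 (z=44.0): low=0.24, ¬strong=1−0.46=0.54; AND[a·b] → w = 0.1296
R4 (z=18.0): ¬high=1−0.43=0.57 → w = 0.5700
R5 (z=51.0): fine=0.88 → w = 0.8800
Weighted average = (0.0806·19.0 + 0.0691·28.4 + 0.1296·44.0 + 0.5700·18.0 + 0.8800·51.0) / (0.0806 + 0.0691 + 0.1296 + 0.5700 + 0.8800)
  = 64.3349 / 1.7292 = 37.204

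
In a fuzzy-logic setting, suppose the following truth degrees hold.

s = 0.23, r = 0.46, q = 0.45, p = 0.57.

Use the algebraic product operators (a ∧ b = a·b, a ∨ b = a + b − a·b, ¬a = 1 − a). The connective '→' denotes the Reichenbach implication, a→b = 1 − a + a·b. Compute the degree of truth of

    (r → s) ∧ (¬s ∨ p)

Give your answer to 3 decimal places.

0.582

r → s  [Reichenbach: 1 − a + a·b] with a=0.4600, b=0.2300 → 0.6458
¬s = 1 − 0.2300 = 0.7700
¬s ∨ p = a + b − a·b on (0.7700, 0.5700) = 0.9011
(r → s) ∧ (¬s ∨ p) = a·b on (0.6458, 0.9011) = 0.5819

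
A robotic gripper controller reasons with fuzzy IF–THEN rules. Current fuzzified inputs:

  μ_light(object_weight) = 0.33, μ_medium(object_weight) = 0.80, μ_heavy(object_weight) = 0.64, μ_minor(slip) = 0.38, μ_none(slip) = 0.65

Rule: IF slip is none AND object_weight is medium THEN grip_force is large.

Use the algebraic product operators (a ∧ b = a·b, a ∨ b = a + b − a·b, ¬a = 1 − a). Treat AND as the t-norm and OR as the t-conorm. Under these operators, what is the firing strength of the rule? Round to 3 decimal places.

firing strength: none=0.65, medium=0.80; AND[a·b] → w = 0.5200

0.520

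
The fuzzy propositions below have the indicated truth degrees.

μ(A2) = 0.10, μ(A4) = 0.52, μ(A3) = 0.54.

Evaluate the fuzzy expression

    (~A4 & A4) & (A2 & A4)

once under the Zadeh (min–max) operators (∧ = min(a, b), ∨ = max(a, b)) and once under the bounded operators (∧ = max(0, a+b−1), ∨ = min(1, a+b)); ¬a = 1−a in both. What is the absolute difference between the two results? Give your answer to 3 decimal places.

0.100

Under Zadeh (min–max):
  ~A4 = 1 − 0.52 = 0.48
  ~A4 & A4 = min(a, b) on (0.48, 0.52) = 0.48
  A2 & A4 = min(a, b) on (0.10, 0.52) = 0.10
  (~A4 & A4) & (A2 & A4) = min(a, b) on (0.48, 0.10) = 0.10
  → value = 0.1000
Under bounded:
  ~A4 = 1 − 0.52 = 0.48
  ~A4 & A4 = max(0, a+b−1) on (0.48, 0.52) = 0.00
  A2 & A4 = max(0, a+b−1) on (0.10, 0.52) = 0.00
  (~A4 & A4) & (A2 & A4) = max(0, a+b−1) on (0.00, 0.00) = 0.00
  → value = 0.0000
|0.1000 − 0.0000| = 0.100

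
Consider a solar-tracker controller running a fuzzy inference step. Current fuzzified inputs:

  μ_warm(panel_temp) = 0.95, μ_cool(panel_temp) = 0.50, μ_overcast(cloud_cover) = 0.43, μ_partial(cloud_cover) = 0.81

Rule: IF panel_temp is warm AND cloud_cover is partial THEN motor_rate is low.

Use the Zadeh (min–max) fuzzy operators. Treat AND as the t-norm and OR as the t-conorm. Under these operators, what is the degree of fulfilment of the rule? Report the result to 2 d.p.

0.81

firing strength: warm=0.95, partial=0.81; AND[min(a, b)] → w = 0.81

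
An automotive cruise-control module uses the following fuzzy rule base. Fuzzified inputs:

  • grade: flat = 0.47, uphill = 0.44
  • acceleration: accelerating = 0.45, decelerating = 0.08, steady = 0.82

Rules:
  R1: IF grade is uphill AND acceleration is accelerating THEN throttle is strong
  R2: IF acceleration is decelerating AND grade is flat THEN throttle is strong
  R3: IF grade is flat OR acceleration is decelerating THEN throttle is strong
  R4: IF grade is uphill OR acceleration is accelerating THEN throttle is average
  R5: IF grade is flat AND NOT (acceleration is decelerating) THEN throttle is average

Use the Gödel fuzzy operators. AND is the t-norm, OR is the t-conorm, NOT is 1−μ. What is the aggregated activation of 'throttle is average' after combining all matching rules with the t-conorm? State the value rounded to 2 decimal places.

0.47

R1: uphill=0.44, accelerating=0.45; AND[min(a, b)] → w = 0.44
R2: decelerating=0.08, flat=0.47; AND[min(a, b)] → w = 0.08
R3: flat=0.47, decelerating=0.08; OR[max(a, b)] → w = 0.47
R4: uphill=0.44, accelerating=0.45; OR[max(a, b)] → w = 0.45
R5: flat=0.47, ¬decelerating=1−0.08=0.92; AND[min(a, b)] → w = 0.47
Rules with consequent 'average': {R4, R5} → strengths 0.45, 0.47
Aggregate via t-conorm [max(a, b)]: 0.47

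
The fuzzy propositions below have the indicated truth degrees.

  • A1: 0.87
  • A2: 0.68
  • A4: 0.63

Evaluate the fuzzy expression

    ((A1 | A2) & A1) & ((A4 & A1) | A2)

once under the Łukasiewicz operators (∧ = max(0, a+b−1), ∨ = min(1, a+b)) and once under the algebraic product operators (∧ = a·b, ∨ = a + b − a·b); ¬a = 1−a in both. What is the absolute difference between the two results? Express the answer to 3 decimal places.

0.157

Under Łukasiewicz:
  A1 | A2 = min(1, a+b) on (0.87, 0.68) = 1.00
  (A1 | A2) & A1 = max(0, a+b−1) on (1.00, 0.87) = 0.87
  A4 & A1 = max(0, a+b−1) on (0.63, 0.87) = 0.50
  (A4 & A1) | A2 = min(1, a+b) on (0.50, 0.68) = 1.00
  ((A1 | A2) & A1) & ((A4 & A1) | A2) = max(0, a+b−1) on (0.87, 1.00) = 0.87
  → value = 0.8700
Under algebraic product:
  A1 | A2 = a + b − a·b on (0.8700, 0.6800) = 0.9584
  (A1 | A2) & A1 = a·b on (0.9584, 0.8700) = 0.8338
  A4 & A1 = a·b on (0.6300, 0.8700) = 0.5481
  (A4 & A1) | A2 = a + b − a·b on (0.5481, 0.6800) = 0.8554
  ((A1 | A2) & A1) & ((A4 & A1) | A2) = a·b on (0.8338, 0.8554) = 0.7132
  → value = 0.7132
|0.8700 − 0.7132| = 0.157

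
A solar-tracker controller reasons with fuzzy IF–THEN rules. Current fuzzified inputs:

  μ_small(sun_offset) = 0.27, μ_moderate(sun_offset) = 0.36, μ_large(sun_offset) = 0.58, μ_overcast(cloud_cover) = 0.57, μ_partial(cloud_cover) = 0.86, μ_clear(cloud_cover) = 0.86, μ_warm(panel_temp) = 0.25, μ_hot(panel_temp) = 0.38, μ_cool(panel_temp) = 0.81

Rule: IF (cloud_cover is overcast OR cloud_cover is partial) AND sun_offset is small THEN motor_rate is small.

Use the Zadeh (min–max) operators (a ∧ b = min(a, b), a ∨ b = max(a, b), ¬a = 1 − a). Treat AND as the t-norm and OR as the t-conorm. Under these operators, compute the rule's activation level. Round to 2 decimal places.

firing strength: (overcast=0.57 OR partial=0.86) = 0.86; AND[min(a, b)] with small=0.27 → w = 0.27

0.27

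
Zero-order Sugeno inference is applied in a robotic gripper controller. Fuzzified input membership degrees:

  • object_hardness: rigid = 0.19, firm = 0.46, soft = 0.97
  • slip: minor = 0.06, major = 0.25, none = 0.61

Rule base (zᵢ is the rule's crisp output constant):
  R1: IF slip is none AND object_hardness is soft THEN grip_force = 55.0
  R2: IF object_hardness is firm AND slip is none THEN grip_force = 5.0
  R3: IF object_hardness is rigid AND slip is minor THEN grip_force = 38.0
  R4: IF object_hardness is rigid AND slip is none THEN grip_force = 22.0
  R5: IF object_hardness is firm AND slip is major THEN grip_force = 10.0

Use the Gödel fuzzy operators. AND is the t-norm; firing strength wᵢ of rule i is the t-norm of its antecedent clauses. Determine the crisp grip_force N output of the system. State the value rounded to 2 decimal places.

R1 (z=55.0): none=0.61, soft=0.97; AND[min(a, b)] → w = 0.61
R2 (z=5.0): firm=0.46, none=0.61; AND[min(a, b)] → w = 0.46
R3 (z=38.0): rigid=0.19, minor=0.06; AND[min(a, b)] → w = 0.06
R4 (z=22.0): rigid=0.19, none=0.61; AND[min(a, b)] → w = 0.19
R5 (z=10.0): firm=0.46, major=0.25; AND[min(a, b)] → w = 0.25
Weighted average = (0.61·55.0 + 0.46·5.0 + 0.06·38.0 + 0.19·22.0 + 0.25·10.0) / (0.61 + 0.46 + 0.06 + 0.19 + 0.25)
  = 44.8100 / 1.5700 = 28.54

28.54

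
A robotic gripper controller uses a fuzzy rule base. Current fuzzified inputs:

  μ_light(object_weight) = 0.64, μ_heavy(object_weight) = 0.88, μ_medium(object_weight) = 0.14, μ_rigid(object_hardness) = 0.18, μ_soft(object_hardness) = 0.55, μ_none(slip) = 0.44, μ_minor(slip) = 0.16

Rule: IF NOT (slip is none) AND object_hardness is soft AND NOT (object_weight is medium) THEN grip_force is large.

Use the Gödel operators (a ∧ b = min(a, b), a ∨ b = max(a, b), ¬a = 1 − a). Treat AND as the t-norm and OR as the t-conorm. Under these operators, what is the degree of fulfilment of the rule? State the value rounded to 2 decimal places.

0.55

firing strength: ¬none=1−0.44=0.56, soft=0.55, ¬medium=1−0.14=0.86; AND[min(a, b)] → w = 0.55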